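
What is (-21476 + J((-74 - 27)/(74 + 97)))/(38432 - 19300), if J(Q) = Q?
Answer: -3672497/3271572 ≈ -1.1225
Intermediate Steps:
(-21476 + J((-74 - 27)/(74 + 97)))/(38432 - 19300) = (-21476 + (-74 - 27)/(74 + 97))/(38432 - 19300) = (-21476 - 101/171)/19132 = (-21476 - 101*1/171)*(1/19132) = (-21476 - 101/171)*(1/19132) = -3672497/171*1/19132 = -3672497/3271572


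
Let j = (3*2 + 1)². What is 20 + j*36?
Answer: 1784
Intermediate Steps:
j = 49 (j = (6 + 1)² = 7² = 49)
20 + j*36 = 20 + 49*36 = 20 + 1764 = 1784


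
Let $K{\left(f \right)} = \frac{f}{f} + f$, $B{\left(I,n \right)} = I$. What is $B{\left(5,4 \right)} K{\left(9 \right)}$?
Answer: $50$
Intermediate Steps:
$K{\left(f \right)} = 1 + f$
$B{\left(5,4 \right)} K{\left(9 \right)} = 5 \left(1 + 9\right) = 5 \cdot 10 = 50$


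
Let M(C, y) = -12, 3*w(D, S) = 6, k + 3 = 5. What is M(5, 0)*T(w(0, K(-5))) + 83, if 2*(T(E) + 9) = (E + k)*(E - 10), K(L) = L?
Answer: 383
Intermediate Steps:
k = 2 (k = -3 + 5 = 2)
w(D, S) = 2 (w(D, S) = (1/3)*6 = 2)
T(E) = -9 + (-10 + E)*(2 + E)/2 (T(E) = -9 + ((E + 2)*(E - 10))/2 = -9 + ((2 + E)*(-10 + E))/2 = -9 + ((-10 + E)*(2 + E))/2 = -9 + (-10 + E)*(2 + E)/2)
M(5, 0)*T(w(0, K(-5))) + 83 = -12*(-19 + (1/2)*2**2 - 4*2) + 83 = -12*(-19 + (1/2)*4 - 8) + 83 = -12*(-19 + 2 - 8) + 83 = -12*(-25) + 83 = 300 + 83 = 383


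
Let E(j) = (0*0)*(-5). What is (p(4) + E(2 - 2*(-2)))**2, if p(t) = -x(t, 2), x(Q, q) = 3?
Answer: 9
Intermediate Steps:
p(t) = -3 (p(t) = -1*3 = -3)
E(j) = 0 (E(j) = 0*(-5) = 0)
(p(4) + E(2 - 2*(-2)))**2 = (-3 + 0)**2 = (-3)**2 = 9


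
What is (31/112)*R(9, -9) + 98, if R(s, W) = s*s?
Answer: 13487/112 ≈ 120.42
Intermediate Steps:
R(s, W) = s²
(31/112)*R(9, -9) + 98 = (31/112)*9² + 98 = (31*(1/112))*81 + 98 = (31/112)*81 + 98 = 2511/112 + 98 = 13487/112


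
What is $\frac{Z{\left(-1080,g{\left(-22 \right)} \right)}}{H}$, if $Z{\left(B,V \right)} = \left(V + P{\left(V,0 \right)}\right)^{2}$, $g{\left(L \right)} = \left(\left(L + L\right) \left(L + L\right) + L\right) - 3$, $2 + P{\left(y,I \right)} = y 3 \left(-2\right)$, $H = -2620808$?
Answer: $- \frac{91336249}{2620808} \approx -34.85$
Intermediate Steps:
$P{\left(y,I \right)} = -2 - 6 y$ ($P{\left(y,I \right)} = -2 + y 3 \left(-2\right) = -2 + 3 y \left(-2\right) = -2 - 6 y$)
$g{\left(L \right)} = -3 + L + 4 L^{2}$ ($g{\left(L \right)} = \left(2 L 2 L + L\right) - 3 = \left(4 L^{2} + L\right) - 3 = \left(L + 4 L^{2}\right) - 3 = -3 + L + 4 L^{2}$)
$Z{\left(B,V \right)} = \left(-2 - 5 V\right)^{2}$ ($Z{\left(B,V \right)} = \left(V - \left(2 + 6 V\right)\right)^{2} = \left(-2 - 5 V\right)^{2}$)
$\frac{Z{\left(-1080,g{\left(-22 \right)} \right)}}{H} = \frac{\left(2 + 5 \left(-3 - 22 + 4 \left(-22\right)^{2}\right)\right)^{2}}{-2620808} = \left(2 + 5 \left(-3 - 22 + 4 \cdot 484\right)\right)^{2} \left(- \frac{1}{2620808}\right) = \left(2 + 5 \left(-3 - 22 + 1936\right)\right)^{2} \left(- \frac{1}{2620808}\right) = \left(2 + 5 \cdot 1911\right)^{2} \left(- \frac{1}{2620808}\right) = \left(2 + 9555\right)^{2} \left(- \frac{1}{2620808}\right) = 9557^{2} \left(- \frac{1}{2620808}\right) = 91336249 \left(- \frac{1}{2620808}\right) = - \frac{91336249}{2620808}$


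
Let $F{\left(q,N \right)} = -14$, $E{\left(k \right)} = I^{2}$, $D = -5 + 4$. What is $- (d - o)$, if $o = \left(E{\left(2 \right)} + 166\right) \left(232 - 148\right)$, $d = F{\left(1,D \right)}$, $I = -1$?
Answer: $14042$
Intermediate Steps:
$D = -1$
$E{\left(k \right)} = 1$ ($E{\left(k \right)} = \left(-1\right)^{2} = 1$)
$d = -14$
$o = 14028$ ($o = \left(1 + 166\right) \left(232 - 148\right) = 167 \cdot 84 = 14028$)
$- (d - o) = - (-14 - 14028) = \left(-1\right) \left(-14042\right) = 14042$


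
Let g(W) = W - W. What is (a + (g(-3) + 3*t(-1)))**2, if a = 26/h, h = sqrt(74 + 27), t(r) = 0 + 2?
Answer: 4312/101 + 312*sqrt(101)/101 ≈ 73.738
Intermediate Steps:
t(r) = 2
g(W) = 0
h = sqrt(101) ≈ 10.050
a = 26*sqrt(101)/101 (a = 26/(sqrt(101)) = 26*(sqrt(101)/101) = 26*sqrt(101)/101 ≈ 2.5871)
(a + (g(-3) + 3*t(-1)))**2 = (26*sqrt(101)/101 + (0 + 3*2))**2 = (26*sqrt(101)/101 + (0 + 6))**2 = (26*sqrt(101)/101 + 6)**2 = (6 + 26*sqrt(101)/101)**2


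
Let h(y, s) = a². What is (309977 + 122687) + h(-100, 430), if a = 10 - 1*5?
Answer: 432689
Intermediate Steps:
a = 5 (a = 10 - 5 = 5)
h(y, s) = 25 (h(y, s) = 5² = 25)
(309977 + 122687) + h(-100, 430) = (309977 + 122687) + 25 = 432664 + 25 = 432689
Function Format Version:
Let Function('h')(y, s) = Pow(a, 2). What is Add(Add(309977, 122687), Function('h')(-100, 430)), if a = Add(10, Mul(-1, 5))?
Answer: 432689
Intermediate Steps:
a = 5 (a = Add(10, -5) = 5)
Function('h')(y, s) = 25 (Function('h')(y, s) = Pow(5, 2) = 25)
Add(Add(309977, 122687), Function('h')(-100, 430)) = Add(Add(309977, 122687), 25) = Add(432664, 25) = 432689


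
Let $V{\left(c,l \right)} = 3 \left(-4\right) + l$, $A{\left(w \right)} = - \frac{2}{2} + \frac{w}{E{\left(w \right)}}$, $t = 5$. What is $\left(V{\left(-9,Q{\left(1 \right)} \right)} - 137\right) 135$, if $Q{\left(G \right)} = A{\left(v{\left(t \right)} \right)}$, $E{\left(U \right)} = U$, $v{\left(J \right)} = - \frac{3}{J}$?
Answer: $-20115$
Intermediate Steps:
$A{\left(w \right)} = 0$ ($A{\left(w \right)} = - \frac{2}{2} + \frac{w}{w} = \left(-2\right) \frac{1}{2} + 1 = -1 + 1 = 0$)
$Q{\left(G \right)} = 0$
$V{\left(c,l \right)} = -12 + l$
$\left(V{\left(-9,Q{\left(1 \right)} \right)} - 137\right) 135 = \left(\left(-12 + 0\right) - 137\right) 135 = \left(-12 - 137\right) 135 = \left(-149\right) 135 = -20115$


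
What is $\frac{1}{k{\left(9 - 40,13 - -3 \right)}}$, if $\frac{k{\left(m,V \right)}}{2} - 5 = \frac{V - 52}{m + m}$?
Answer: $\frac{31}{346} \approx 0.089595$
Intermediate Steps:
$k{\left(m,V \right)} = 10 + \frac{-52 + V}{m}$ ($k{\left(m,V \right)} = 10 + 2 \frac{V - 52}{m + m} = 10 + 2 \frac{-52 + V}{2 m} = 10 + \frac{-52 + V}{m}$)
$\frac{1}{k{\left(9 - 40,13 - -3 \right)}} = \frac{1}{\frac{1}{9 - 40} \left(-52 + \left(13 - -3\right) + 10 \left(9 - 40\right)\right)} = \frac{1}{\frac{1}{9 - 40} \left(-52 + \left(13 + 3\right) + 10 \left(9 - 40\right)\right)} = \frac{1}{\frac{1}{-31} \left(-52 + 16 + 10 \left(-31\right)\right)} = \frac{1}{\left(- \frac{1}{31}\right) \left(-52 + 16 - 310\right)} = \frac{1}{\left(- \frac{1}{31}\right) \left(-346\right)} = \frac{1}{\frac{346}{31}} = \frac{31}{346}$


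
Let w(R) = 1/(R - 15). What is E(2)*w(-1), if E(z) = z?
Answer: -1/8 ≈ -0.12500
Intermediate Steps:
w(R) = 1/(-15 + R)
E(2)*w(-1) = 2/(-15 - 1) = 2/(-16) = 2*(-1/16) = -1/8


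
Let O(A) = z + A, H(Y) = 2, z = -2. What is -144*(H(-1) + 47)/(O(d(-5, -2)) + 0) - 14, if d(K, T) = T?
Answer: 1750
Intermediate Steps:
O(A) = -2 + A
-144*(H(-1) + 47)/(O(d(-5, -2)) + 0) - 14 = -144*(2 + 47)/((-2 - 2) + 0) - 14 = -7056/(-4 + 0) - 14 = -7056/(-4) - 14 = -7056*(-1)/4 - 14 = -144*(-49/4) - 14 = 1764 - 14 = 1750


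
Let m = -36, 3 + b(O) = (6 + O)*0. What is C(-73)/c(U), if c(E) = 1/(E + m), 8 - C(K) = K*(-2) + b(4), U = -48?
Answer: 11340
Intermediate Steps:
b(O) = -3 (b(O) = -3 + (6 + O)*0 = -3 + 0 = -3)
C(K) = 11 + 2*K (C(K) = 8 - (K*(-2) - 3) = 8 - (-2*K - 3) = 8 - (-3 - 2*K) = 8 + (3 + 2*K) = 11 + 2*K)
c(E) = 1/(-36 + E) (c(E) = 1/(E - 36) = 1/(-36 + E))
C(-73)/c(U) = (11 + 2*(-73))/(1/(-36 - 48)) = (11 - 146)/(1/(-84)) = -135/(-1/84) = -135*(-84) = 11340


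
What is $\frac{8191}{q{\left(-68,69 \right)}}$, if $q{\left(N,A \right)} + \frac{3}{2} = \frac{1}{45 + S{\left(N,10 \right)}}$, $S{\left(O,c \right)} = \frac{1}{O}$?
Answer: $- \frac{50112538}{9041} \approx -5542.8$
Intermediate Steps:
$q{\left(N,A \right)} = - \frac{3}{2} + \frac{1}{45 + \frac{1}{N}}$
$\frac{8191}{q{\left(-68,69 \right)}} = \frac{8191}{\frac{1}{2} \frac{1}{1 + 45 \left(-68\right)} \left(-3 - -9044\right)} = \frac{8191}{\frac{1}{2} \frac{1}{1 - 3060} \left(-3 + 9044\right)} = \frac{8191}{\frac{1}{2} \frac{1}{-3059} \cdot 9041} = \frac{8191}{\frac{1}{2} \left(- \frac{1}{3059}\right) 9041} = \frac{8191}{- \frac{9041}{6118}} = 8191 \left(- \frac{6118}{9041}\right) = - \frac{50112538}{9041}$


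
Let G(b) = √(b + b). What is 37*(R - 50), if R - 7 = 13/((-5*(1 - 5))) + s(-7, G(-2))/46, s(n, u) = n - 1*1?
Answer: -723757/460 ≈ -1573.4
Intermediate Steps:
G(b) = √2*√b (G(b) = √(2*b) = √2*√b)
s(n, u) = -1 + n (s(n, u) = n - 1 = -1 + n)
R = 3439/460 (R = 7 + (13/((-5*(1 - 5))) + (-1 - 7)/46) = 7 + (13/((-5*(-4))) - 8*1/46) = 7 + (13/20 - 4/23) = 7 + 219/460 = 3439/460 ≈ 7.4761)
37*(R - 50) = 37*(3439/460 - 50) = 37*(-19561/460) = -723757/460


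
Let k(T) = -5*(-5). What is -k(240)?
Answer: -25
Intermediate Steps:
k(T) = 25
-k(240) = -1*25 = -25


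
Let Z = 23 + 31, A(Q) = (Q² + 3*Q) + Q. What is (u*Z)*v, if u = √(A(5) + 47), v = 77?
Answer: 8316*√23 ≈ 39882.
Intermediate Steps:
A(Q) = Q² + 4*Q
Z = 54
u = 2*√23 (u = √(5*(4 + 5) + 47) = √(5*9 + 47) = √(45 + 47) = √92 = 2*√23 ≈ 9.5917)
(u*Z)*v = ((2*√23)*54)*77 = (108*√23)*77 = 8316*√23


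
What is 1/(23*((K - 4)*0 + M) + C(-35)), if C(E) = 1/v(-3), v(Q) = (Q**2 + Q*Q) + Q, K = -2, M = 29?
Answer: 15/10006 ≈ 0.0014991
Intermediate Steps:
v(Q) = Q + 2*Q**2 (v(Q) = (Q**2 + Q**2) + Q = 2*Q**2 + Q = Q + 2*Q**2)
C(E) = 1/15 (C(E) = 1/(-3*(1 + 2*(-3))) = 1/(-3*(1 - 6)) = 1/(-3*(-5)) = 1/15)
1/(23*((K - 4)*0 + M) + C(-35)) = 1/(23*((-2 - 4)*0 + 29) + 1/15) = 1/(23*(-6*0 + 29) + 1/15) = 1/(23*(0 + 29) + 1/15) = 1/(23*29 + 1/15) = 1/(667 + 1/15) = 1/(10006/15) = 15/10006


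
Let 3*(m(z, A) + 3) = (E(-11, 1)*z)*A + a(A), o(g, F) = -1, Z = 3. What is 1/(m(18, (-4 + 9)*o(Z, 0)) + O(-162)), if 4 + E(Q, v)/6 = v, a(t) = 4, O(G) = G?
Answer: 3/1129 ≈ 0.0026572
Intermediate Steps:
E(Q, v) = -24 + 6*v
m(z, A) = -5/3 - 6*A*z (m(z, A) = -3 + (((-24 + 6*1)*z)*A + 4)/3 = -3 + (((-24 + 6)*z)*A + 4)/3 = -3 + ((-18*z)*A + 4)/3 = -3 + (-18*A*z + 4)/3 = -3 + (4 - 18*A*z)/3 = -3 + (4/3 - 6*A*z) = -5/3 - 6*A*z)
1/(m(18, (-4 + 9)*o(Z, 0)) + O(-162)) = 1/((-5/3 - 6*(-4 + 9)*(-1)*18) - 162) = 1/((-5/3 - 6*5*(-1)*18) - 162) = 1/((-5/3 - 6*(-5)*18) - 162) = 1/((-5/3 + 540) - 162) = 1/(1615/3 - 162) = 1/(1129/3) = 3/1129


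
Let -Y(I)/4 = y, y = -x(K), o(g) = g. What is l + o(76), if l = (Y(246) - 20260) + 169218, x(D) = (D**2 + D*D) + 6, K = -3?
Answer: 149130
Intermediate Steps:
x(D) = 6 + 2*D**2 (x(D) = (D**2 + D**2) + 6 = 2*D**2 + 6 = 6 + 2*D**2)
y = -24 (y = -(6 + 2*(-3)**2) = -(6 + 2*9) = -(6 + 18) = -1*24 = -24)
Y(I) = 96 (Y(I) = -4*(-24) = 96)
l = 149054 (l = (96 - 20260) + 169218 = -20164 + 169218 = 149054)
l + o(76) = 149054 + 76 = 149130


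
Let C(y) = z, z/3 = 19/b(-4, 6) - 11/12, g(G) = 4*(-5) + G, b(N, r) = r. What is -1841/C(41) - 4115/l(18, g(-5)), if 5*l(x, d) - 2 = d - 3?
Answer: 364061/702 ≈ 518.61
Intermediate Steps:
g(G) = -20 + G
l(x, d) = -⅕ + d/5 (l(x, d) = ⅖ + (d - 3)/5 = ⅖ + (-3 + d)/5 = ⅖ + (-⅗ + d/5) = -⅕ + d/5)
z = 27/4 (z = 3*(19/6 - 11/12) = 3*(9/4) = 27/4 ≈ 6.7500)
C(y) = 27/4
-1841/C(41) - 4115/l(18, g(-5)) = -1841/27/4 - 4115/(-⅕ + (-20 - 5)/5) = -1841*4/27 - 4115/(-⅕ + (⅕)*(-25)) = -7364/27 - 4115/(-⅕ - 5) = -7364/27 - 4115/(-26/5) = -7364/27 - 4115*(-5/26) = -7364/27 + 20575/26 = 364061/702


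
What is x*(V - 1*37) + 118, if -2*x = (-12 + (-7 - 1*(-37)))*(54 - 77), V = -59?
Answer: -19754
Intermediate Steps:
x = 207 (x = -(-12 + (-7 - 1*(-37)))*(54 - 77)/2 = -(-12 + (-7 + 37))*(-23)/2 = -(-12 + 30)*(-23)/2 = -9*(-23) = -½*(-414) = 207)
x*(V - 1*37) + 118 = 207*(-59 - 1*37) + 118 = 207*(-59 - 37) + 118 = 207*(-96) + 118 = -19872 + 118 = -19754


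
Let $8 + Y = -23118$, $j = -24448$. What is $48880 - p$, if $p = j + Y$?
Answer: $96454$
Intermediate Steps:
$Y = -23126$ ($Y = -8 - 23118 = -23126$)
$p = -47574$ ($p = -24448 - 23126 = -47574$)
$48880 - p = 48880 - -47574 = 48880 + 47574 = 96454$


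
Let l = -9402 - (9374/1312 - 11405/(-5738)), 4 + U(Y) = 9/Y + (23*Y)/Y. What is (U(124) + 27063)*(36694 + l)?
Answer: 172436017967713565/233375936 ≈ 7.3888e+8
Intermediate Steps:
U(Y) = 19 + 9/Y (U(Y) = -4 + (9/Y + (23*Y)/Y) = -4 + (9/Y + 23) = -4 + (23 + 9/Y) = 19 + 9/Y)
l = -17712353571/1882064 (l = -9402 - (9374*(1/1312) - 11405*(-1/5738)) = -9402 - (4687/656 + 11405/5738) = -9402 - 1*17187843/1882064 = -9402 - 17187843/1882064 = -17712353571/1882064 ≈ -9411.1)
(U(124) + 27063)*(36694 + l) = ((19 + 9/124) + 27063)*(36694 - 17712353571/1882064) = ((19 + 9*(1/124)) + 27063)*(51348102845/1882064) = ((19 + 9/124) + 27063)*(51348102845/1882064) = (2365/124 + 27063)*(51348102845/1882064) = (3358177/124)*(51348102845/1882064) = 172436017967713565/233375936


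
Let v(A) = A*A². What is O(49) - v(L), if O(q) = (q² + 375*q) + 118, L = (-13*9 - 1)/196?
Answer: 19665471027/941192 ≈ 20894.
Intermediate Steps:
L = -59/98 (L = (-117 - 1)*(1/196) = -118*1/196 = -59/98 ≈ -0.60204)
v(A) = A³
O(q) = 118 + q² + 375*q
O(49) - v(L) = (118 + 49² + 375*49) - (-59/98)³ = (118 + 2401 + 18375) - 1*(-205379/941192) = 20894 + 205379/941192 = 19665471027/941192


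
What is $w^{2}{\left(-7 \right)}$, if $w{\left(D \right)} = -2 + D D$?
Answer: $2209$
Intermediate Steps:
$w{\left(D \right)} = -2 + D^{2}$
$w^{2}{\left(-7 \right)} = \left(-2 + \left(-7\right)^{2}\right)^{2} = \left(-2 + 49\right)^{2} = 47^{2} = 2209$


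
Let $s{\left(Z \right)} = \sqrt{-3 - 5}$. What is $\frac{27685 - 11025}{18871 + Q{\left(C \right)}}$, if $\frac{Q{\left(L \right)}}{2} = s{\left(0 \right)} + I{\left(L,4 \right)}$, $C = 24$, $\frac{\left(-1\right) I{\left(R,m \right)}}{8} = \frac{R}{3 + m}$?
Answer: $\frac{15360370060}{17348315937} - \frac{3265360 i \sqrt{2}}{17348315937} \approx 0.88541 - 0.00026619 i$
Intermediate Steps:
$I{\left(R,m \right)} = - \frac{8 R}{3 + m}$ ($I{\left(R,m \right)} = - 8 \frac{R}{3 + m} = - \frac{8 R}{3 + m}$)
$s{\left(Z \right)} = 2 i \sqrt{2}$ ($s{\left(Z \right)} = \sqrt{-8} = 2 i \sqrt{2}$)
$Q{\left(L \right)} = - \frac{16 L}{7} + 4 i \sqrt{2}$ ($Q{\left(L \right)} = 2 \left(2 i \sqrt{2} - \frac{8 L}{3 + 4}\right) = 2 \left(2 i \sqrt{2} - \frac{8 L}{7}\right) = 2 \left(- \frac{8 L}{7} + 2 i \sqrt{2}\right) = - \frac{16 L}{7} + 4 i \sqrt{2}$)
$\frac{27685 - 11025}{18871 + Q{\left(C \right)}} = \frac{27685 - 11025}{18871 + \left(\left(- \frac{16}{7}\right) 24 + 4 i \sqrt{2}\right)} = \frac{16660}{18871 - \left(\frac{384}{7} - 4 i \sqrt{2}\right)} = \frac{16660}{\frac{131713}{7} + 4 i \sqrt{2}}$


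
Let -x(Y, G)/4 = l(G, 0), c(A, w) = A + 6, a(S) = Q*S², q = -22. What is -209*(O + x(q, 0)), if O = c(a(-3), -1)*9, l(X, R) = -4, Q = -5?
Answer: 70015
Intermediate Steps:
a(S) = -5*S²
c(A, w) = 6 + A
x(Y, G) = 16 (x(Y, G) = -4*(-4) = 16)
O = -351 (O = (6 - 5*(-3)²)*9 = (6 - 5*9)*9 = (6 - 45)*9 = -39*9 = -351)
-209*(O + x(q, 0)) = -209*(-351 + 16) = -209*(-335) = 70015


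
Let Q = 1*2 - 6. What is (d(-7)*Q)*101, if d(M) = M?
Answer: 2828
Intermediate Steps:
Q = -4 (Q = 2 - 6 = -4)
(d(-7)*Q)*101 = -7*(-4)*101 = 28*101 = 2828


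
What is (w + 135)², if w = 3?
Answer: 19044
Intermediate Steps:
(w + 135)² = (3 + 135)² = 138² = 19044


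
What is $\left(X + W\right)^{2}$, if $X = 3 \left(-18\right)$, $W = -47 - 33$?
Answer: $17956$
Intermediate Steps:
$W = -80$
$X = -54$
$\left(X + W\right)^{2} = \left(-54 - 80\right)^{2} = \left(-134\right)^{2} = 17956$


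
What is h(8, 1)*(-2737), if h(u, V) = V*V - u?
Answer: 19159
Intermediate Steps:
h(u, V) = V**2 - u
h(8, 1)*(-2737) = (1**2 - 1*8)*(-2737) = (1 - 8)*(-2737) = -7*(-2737) = 19159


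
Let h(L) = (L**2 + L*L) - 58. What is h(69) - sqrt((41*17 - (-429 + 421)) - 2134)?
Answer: 9464 - I*sqrt(1429) ≈ 9464.0 - 37.802*I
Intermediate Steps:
h(L) = -58 + 2*L**2 (h(L) = (L**2 + L**2) - 58 = 2*L**2 - 58 = -58 + 2*L**2)
h(69) - sqrt((41*17 - (-429 + 421)) - 2134) = (-58 + 2*69**2) - sqrt((41*17 - (-429 + 421)) - 2134) = (-58 + 2*4761) - sqrt((697 - 1*(-8)) - 2134) = (-58 + 9522) - sqrt((697 + 8) - 2134) = 9464 - sqrt(705 - 2134) = 9464 - sqrt(-1429) = 9464 - I*sqrt(1429)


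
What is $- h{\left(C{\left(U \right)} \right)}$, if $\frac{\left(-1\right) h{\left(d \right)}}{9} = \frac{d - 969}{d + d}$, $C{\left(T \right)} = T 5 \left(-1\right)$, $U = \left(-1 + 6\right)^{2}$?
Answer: $\frac{4923}{125} \approx 39.384$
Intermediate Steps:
$U = 25$ ($U = 5^{2} = 25$)
$C{\left(T \right)} = - 5 T$ ($C{\left(T \right)} = 5 T \left(-1\right) = - 5 T$)
$h{\left(d \right)} = - \frac{9 \left(-969 + d\right)}{2 d}$ ($h{\left(d \right)} = - 9 \frac{d - 969}{d + d} = - 9 \frac{-969 + d}{2 d} = - \frac{9 \left(-969 + d\right)}{2 d}$)
$- h{\left(C{\left(U \right)} \right)} = - \frac{9 \left(969 - \left(-5\right) 25\right)}{2 \left(\left(-5\right) 25\right)} = - \frac{9 \left(969 - -125\right)}{2 \left(-125\right)} = - \frac{9 \left(-1\right) \left(969 + 125\right)}{2 \cdot 125} = - \frac{9 \left(-1\right) 1094}{2 \cdot 125} = \left(-1\right) \left(- \frac{4923}{125}\right) = \frac{4923}{125}$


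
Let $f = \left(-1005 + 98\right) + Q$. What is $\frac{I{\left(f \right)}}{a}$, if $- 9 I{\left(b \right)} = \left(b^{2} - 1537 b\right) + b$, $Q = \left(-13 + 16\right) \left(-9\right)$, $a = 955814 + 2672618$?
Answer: $- \frac{576745}{8163972} \approx -0.070645$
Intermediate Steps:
$a = 3628432$
$Q = -27$ ($Q = 3 \left(-9\right) = -27$)
$f = -934$ ($f = \left(-1005 + 98\right) - 27 = -907 - 27 = -934$)
$I{\left(b \right)} = - \frac{b^{2}}{9} + \frac{512 b}{3}$ ($I{\left(b \right)} = - \frac{\left(b^{2} - 1537 b\right) + b}{9} = - \frac{b^{2} - 1536 b}{9} = - \frac{b^{2}}{9} + \frac{512 b}{3}$)
$\frac{I{\left(f \right)}}{a} = \frac{\frac{1}{9} \left(-934\right) \left(1536 - -934\right)}{3628432} = \frac{1}{9} \left(-934\right) \left(1536 + 934\right) \frac{1}{3628432} = \frac{1}{9} \left(-934\right) 2470 \cdot \frac{1}{3628432} = \left(- \frac{2306980}{9}\right) \frac{1}{3628432} = - \frac{576745}{8163972}$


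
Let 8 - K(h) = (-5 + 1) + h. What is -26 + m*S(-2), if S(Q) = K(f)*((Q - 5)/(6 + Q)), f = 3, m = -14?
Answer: 389/2 ≈ 194.50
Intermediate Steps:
K(h) = 12 - h (K(h) = 8 - ((-5 + 1) + h) = 8 - (-4 + h) = 8 + (4 - h) = 12 - h)
S(Q) = 9*(-5 + Q)/(6 + Q) (S(Q) = (12 - 1*3)*((Q - 5)/(6 + Q)) = (12 - 3)*((-5 + Q)/(6 + Q)) = 9*((-5 + Q)/(6 + Q)) = 9*(-5 + Q)/(6 + Q))
-26 + m*S(-2) = -26 - 126*(-5 - 2)/(6 - 2) = -26 - 126*(-7)/4 = -26 - 14*(-63/4) = -26 + 441/2 = 389/2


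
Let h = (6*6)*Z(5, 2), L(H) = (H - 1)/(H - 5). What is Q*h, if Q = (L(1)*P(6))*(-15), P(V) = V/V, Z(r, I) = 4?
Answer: 0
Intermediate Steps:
P(V) = 1
L(H) = (-1 + H)/(-5 + H)
Q = 0 (Q = (((-1 + 1)/(-5 + 1))*1)*(-15) = ((0/(-4))*1)*(-15) = (-1/4*0*1)*(-15) = (0*1)*(-15) = 0*(-15) = 0)
h = 144 (h = (6*6)*4 = 36*4 = 144)
Q*h = 0*144 = 0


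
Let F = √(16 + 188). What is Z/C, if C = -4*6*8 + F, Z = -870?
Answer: 2784/611 + 29*√51/611 ≈ 4.8954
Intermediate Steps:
F = 2*√51 (F = √204 = 2*√51 ≈ 14.283)
C = -192 + 2*√51 (C = -4*6*8 + 2*√51 = -24*8 + 2*√51 = -192 + 2*√51 ≈ -177.72)
Z/C = -870/(-192 + 2*√51)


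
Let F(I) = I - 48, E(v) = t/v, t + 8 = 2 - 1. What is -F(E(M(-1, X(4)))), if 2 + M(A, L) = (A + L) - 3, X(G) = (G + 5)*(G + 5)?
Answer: 3607/75 ≈ 48.093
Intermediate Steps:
X(G) = (5 + G)² (X(G) = (5 + G)*(5 + G) = (5 + G)²)
M(A, L) = -5 + A + L (M(A, L) = -2 + ((A + L) - 3) = -2 + (-3 + A + L) = -5 + A + L)
t = -7 (t = -8 + (2 - 1) = -8 + 1 = -7)
E(v) = -7/v
F(I) = -48 + I
-F(E(M(-1, X(4)))) = -(-48 - 7/(-5 - 1 + (5 + 4)²)) = -(-48 - 7/(-5 - 1 + 9²)) = -(-48 - 7/(-5 - 1 + 81)) = -(-48 - 7/75) = -1*(-3607/75) = 3607/75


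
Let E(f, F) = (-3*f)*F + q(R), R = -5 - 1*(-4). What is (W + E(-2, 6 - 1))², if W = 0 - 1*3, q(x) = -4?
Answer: 529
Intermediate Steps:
R = -1 (R = -5 + 4 = -1)
W = -3 (W = 0 - 3 = -3)
E(f, F) = -4 - 3*F*f (E(f, F) = (-3*f)*F - 4 = -3*F*f - 4 = -4 - 3*F*f)
(W + E(-2, 6 - 1))² = (-3 + (-4 - 3*(6 - 1)*(-2)))² = (-3 + (-4 - 3*5*(-2)))² = (-3 + (-4 + 30))² = (-3 + 26)² = 23² = 529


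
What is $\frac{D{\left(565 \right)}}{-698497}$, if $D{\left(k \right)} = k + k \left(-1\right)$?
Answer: $0$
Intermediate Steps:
$D{\left(k \right)} = 0$ ($D{\left(k \right)} = k - k = 0$)
$\frac{D{\left(565 \right)}}{-698497} = \frac{0}{-698497} = 0 \left(- \frac{1}{698497}\right) = 0$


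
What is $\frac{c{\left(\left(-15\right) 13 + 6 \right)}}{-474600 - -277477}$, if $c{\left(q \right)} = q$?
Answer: $\frac{189}{197123} \approx 0.00095879$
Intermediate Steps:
$\frac{c{\left(\left(-15\right) 13 + 6 \right)}}{-474600 - -277477} = \frac{\left(-15\right) 13 + 6}{-474600 - -277477} = \frac{-195 + 6}{-474600 + 277477} = - \frac{189}{-197123} = \left(-189\right) \left(- \frac{1}{197123}\right) = \frac{189}{197123}$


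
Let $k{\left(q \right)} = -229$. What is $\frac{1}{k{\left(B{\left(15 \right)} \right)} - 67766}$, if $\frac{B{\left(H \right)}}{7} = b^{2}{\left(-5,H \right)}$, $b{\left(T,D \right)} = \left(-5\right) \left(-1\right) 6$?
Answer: $- \frac{1}{67995} \approx -1.4707 \cdot 10^{-5}$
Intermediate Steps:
$b{\left(T,D \right)} = 30$ ($b{\left(T,D \right)} = 5 \cdot 6 = 30$)
$B{\left(H \right)} = 6300$ ($B{\left(H \right)} = 7 \cdot 30^{2} = 7 \cdot 900 = 6300$)
$\frac{1}{k{\left(B{\left(15 \right)} \right)} - 67766} = \frac{1}{-229 - 67766} = \frac{1}{-67995} = - \frac{1}{67995}$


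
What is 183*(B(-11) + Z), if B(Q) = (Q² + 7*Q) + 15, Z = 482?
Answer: 99003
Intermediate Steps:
B(Q) = 15 + Q² + 7*Q
183*(B(-11) + Z) = 183*((15 + (-11)² + 7*(-11)) + 482) = 183*((15 + 121 - 77) + 482) = 183*(59 + 482) = 183*541 = 99003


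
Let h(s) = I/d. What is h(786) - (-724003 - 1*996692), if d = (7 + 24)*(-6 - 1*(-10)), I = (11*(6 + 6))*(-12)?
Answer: 53341149/31 ≈ 1.7207e+6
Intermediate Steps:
I = -1584 (I = (11*12)*(-12) = 132*(-12) = -1584)
d = 124 (d = 31*(-6 + 10) = 31*4 = 124)
h(s) = -396/31 (h(s) = -1584/124 = -1584*1/124 = -396/31)
h(786) - (-724003 - 1*996692) = -396/31 - (-724003 - 1*996692) = -396/31 - (-724003 - 996692) = -396/31 - 1*(-1720695) = -396/31 + 1720695 = 53341149/31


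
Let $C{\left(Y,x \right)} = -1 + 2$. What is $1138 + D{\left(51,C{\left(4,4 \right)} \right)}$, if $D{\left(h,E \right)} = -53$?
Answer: $1085$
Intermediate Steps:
$C{\left(Y,x \right)} = 1$
$1138 + D{\left(51,C{\left(4,4 \right)} \right)} = 1138 - 53 = 1085$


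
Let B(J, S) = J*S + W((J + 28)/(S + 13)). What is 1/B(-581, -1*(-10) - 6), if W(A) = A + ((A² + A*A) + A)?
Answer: -289/78820 ≈ -0.0036666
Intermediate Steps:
W(A) = 2*A + 2*A² (W(A) = A + ((A² + A²) + A) = A + (2*A² + A) = A + (A + 2*A²) = 2*A + 2*A²)
B(J, S) = J*S + 2*(1 + (28 + J)/(13 + S))*(28 + J)/(13 + S) (B(J, S) = J*S + 2*((J + 28)/(S + 13))*(1 + (J + 28)/(S + 13)) = J*S + 2*((28 + J)/(13 + S))*(1 + (28 + J)/(13 + S)) = J*S + 2*(1 + (28 + J)/(13 + S))*(28 + J)/(13 + S))
1/B(-581, -1*(-10) - 6) = 1/((2*(28 - 581)*(41 - 581 + (-1*(-10) - 6)) - 581*(-1*(-10) - 6)*(13 + (-1*(-10) - 6))²)/(13 + (-1*(-10) - 6))²) = 1/((2*(-553)*(41 - 581 + (10 - 6)) - 581*(10 - 6)*(13 + (10 - 6))²)/(13 + (10 - 6))²) = 1/((2*(-553)*(41 - 581 + 4) - 581*4*(13 + 4)²)/(13 + 4)²) = 1/((2*(-553)*(-536) - 581*4*17²)/17²) = 1/((592816 - 581*4*289)/289) = 1/((592816 - 671636)/289) = 1/((1/289)*(-78820)) = 1/(-78820/289) = -289/78820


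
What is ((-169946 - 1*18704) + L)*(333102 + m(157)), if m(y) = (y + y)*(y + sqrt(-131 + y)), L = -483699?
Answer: -257106257600 - 211117586*sqrt(26) ≈ -2.5818e+11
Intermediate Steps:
m(y) = 2*y*(y + sqrt(-131 + y)) (m(y) = (2*y)*(y + sqrt(-131 + y)) = 2*y*(y + sqrt(-131 + y)))
((-169946 - 1*18704) + L)*(333102 + m(157)) = ((-169946 - 1*18704) - 483699)*(333102 + 2*157*(157 + sqrt(-131 + 157))) = ((-169946 - 18704) - 483699)*(333102 + 2*157*(157 + sqrt(26))) = (-188650 - 483699)*(333102 + (49298 + 314*sqrt(26))) = -672349*(382400 + 314*sqrt(26)) = -257106257600 - 211117586*sqrt(26)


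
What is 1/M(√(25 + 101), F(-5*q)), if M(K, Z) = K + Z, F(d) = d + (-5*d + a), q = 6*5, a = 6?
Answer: 101/61185 - √14/122370 ≈ 0.0016202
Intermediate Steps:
q = 30
F(d) = 6 - 4*d (F(d) = d + (-5*d + 6) = d + (6 - 5*d) = 6 - 4*d)
1/M(√(25 + 101), F(-5*q)) = 1/(√(25 + 101) + (6 - (-20)*30)) = 1/(√126 + (6 - 4*(-150))) = 1/(3*√14 + (6 + 600)) = 1/(3*√14 + 606) = 1/(606 + 3*√14)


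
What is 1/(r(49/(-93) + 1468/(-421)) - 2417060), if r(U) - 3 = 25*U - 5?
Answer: -39153/94639157311 ≈ -4.1371e-7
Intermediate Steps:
r(U) = -2 + 25*U (r(U) = 3 + (25*U - 5) = 3 + (-5 + 25*U) = -2 + 25*U)
1/(r(49/(-93) + 1468/(-421)) - 2417060) = 1/((-2 + 25*(49/(-93) + 1468/(-421))) - 2417060) = 1/((-2 + 25*(49*(-1/93) + 1468*(-1/421))) - 2417060) = 1/((-2 + 25*(-49/93 - 1468/421)) - 2417060) = 1/((-2 + 25*(-157153/39153)) - 2417060) = 1/((-2 - 3928825/39153) - 2417060) = 1/(-4007131/39153 - 2417060) = 1/(-94639157311/39153) = -39153/94639157311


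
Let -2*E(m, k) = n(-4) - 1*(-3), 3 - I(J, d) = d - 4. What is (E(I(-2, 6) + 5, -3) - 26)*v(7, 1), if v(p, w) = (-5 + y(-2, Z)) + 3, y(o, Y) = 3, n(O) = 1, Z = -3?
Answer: -28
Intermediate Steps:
I(J, d) = 7 - d (I(J, d) = 3 - (d - 4) = 3 - (-4 + d) = 3 + (4 - d) = 7 - d)
v(p, w) = 1 (v(p, w) = (-5 + 3) + 3 = -2 + 3 = 1)
E(m, k) = -2 (E(m, k) = -(1 - 1*(-3))/2 = -(1 + 3)/2 = -½*4 = -2)
(E(I(-2, 6) + 5, -3) - 26)*v(7, 1) = (-2 - 26)*1 = -28*1 = -28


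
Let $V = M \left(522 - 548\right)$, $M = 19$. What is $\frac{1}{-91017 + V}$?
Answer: $- \frac{1}{91511} \approx -1.0928 \cdot 10^{-5}$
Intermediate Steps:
$V = -494$ ($V = 19 \left(522 - 548\right) = 19 \left(-26\right) = -494$)
$\frac{1}{-91017 + V} = \frac{1}{-91017 - 494} = \frac{1}{-91511} = - \frac{1}{91511}$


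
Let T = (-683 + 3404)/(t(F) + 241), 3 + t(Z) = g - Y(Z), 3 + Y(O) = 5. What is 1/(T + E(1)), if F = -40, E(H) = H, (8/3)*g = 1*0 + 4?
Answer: 475/5917 ≈ 0.080277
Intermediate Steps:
g = 3/2 (g = 3*(1*0 + 4)/8 = 3*(0 + 4)/8 = (3/8)*4 = 3/2 ≈ 1.5000)
Y(O) = 2 (Y(O) = -3 + 5 = 2)
t(Z) = -7/2 (t(Z) = -3 + (3/2 - 1*2) = -3 + (3/2 - 2) = -3 - ½ = -7/2)
T = 5442/475 (T = (-683 + 3404)/(-7/2 + 241) = 2721/(475/2) = 2721*(2/475) = 5442/475 ≈ 11.457)
1/(T + E(1)) = 1/(5442/475 + 1) = 1/(5917/475) = 475/5917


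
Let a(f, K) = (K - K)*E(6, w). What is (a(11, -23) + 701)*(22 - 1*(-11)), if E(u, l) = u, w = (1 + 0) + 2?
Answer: 23133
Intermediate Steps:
w = 3 (w = 1 + 2 = 3)
a(f, K) = 0 (a(f, K) = (K - K)*6 = 0*6 = 0)
(a(11, -23) + 701)*(22 - 1*(-11)) = (0 + 701)*(22 - 1*(-11)) = 701*(22 + 11) = 701*33 = 23133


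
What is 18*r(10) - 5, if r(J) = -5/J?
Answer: -14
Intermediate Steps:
18*r(10) - 5 = 18*(-5/10) - 5 = 18*(-5*⅒) - 5 = 18*(-½) - 5 = -9 - 5 = -14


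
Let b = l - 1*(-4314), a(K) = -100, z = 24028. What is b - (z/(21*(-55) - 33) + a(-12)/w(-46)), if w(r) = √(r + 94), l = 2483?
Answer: 2024716/297 + 25*√3/3 ≈ 6831.7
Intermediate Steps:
w(r) = √(94 + r)
b = 6797 (b = 2483 - 1*(-4314) = 2483 + 4314 = 6797)
b - (z/(21*(-55) - 33) + a(-12)/w(-46)) = 6797 - (24028/(21*(-55) - 33) - 100/√(94 - 46)) = 6797 - (24028/(-1155 - 33) - 100*√3/12) = 6797 - (24028/(-1188) - 100*√3/12) = 6797 - (24028*(-1/1188) - 25*√3/3) = 6797 - (-6007/297 - 25*√3/3) = 6797 + (6007/297 + 25*√3/3) = 2024716/297 + 25*√3/3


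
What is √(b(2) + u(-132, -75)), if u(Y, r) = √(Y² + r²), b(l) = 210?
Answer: √(210 + 3*√2561) ≈ 19.022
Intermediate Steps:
√(b(2) + u(-132, -75)) = √(210 + √((-132)² + (-75)²)) = √(210 + √(17424 + 5625)) = √(210 + √23049) = √(210 + 3*√2561)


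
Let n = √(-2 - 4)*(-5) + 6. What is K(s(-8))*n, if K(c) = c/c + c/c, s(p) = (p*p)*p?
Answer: 12 - 10*I*√6 ≈ 12.0 - 24.495*I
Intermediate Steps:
s(p) = p³ (s(p) = p²*p = p³)
K(c) = 2 (K(c) = 1 + 1 = 2)
n = 6 - 5*I*√6 (n = √(-6)*(-5) + 6 = (I*√6)*(-5) + 6 = -5*I*√6 + 6 = 6 - 5*I*√6 ≈ 6.0 - 12.247*I)
K(s(-8))*n = 2*(6 - 5*I*√6) = 12 - 10*I*√6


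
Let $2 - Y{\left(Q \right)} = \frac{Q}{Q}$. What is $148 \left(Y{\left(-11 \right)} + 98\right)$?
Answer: $14652$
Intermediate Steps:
$Y{\left(Q \right)} = 1$ ($Y{\left(Q \right)} = 2 - \frac{Q}{Q} = 2 - 1 = 1$)
$148 \left(Y{\left(-11 \right)} + 98\right) = 148 \left(1 + 98\right) = 148 \cdot 99 = 14652$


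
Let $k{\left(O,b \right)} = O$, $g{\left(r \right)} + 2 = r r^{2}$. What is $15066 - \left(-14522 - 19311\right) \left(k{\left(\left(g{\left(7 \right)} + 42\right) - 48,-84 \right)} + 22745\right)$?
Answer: $780880706$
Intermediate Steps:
$g{\left(r \right)} = -2 + r^{3}$ ($g{\left(r \right)} = -2 + r r^{2} = -2 + r^{3}$)
$15066 - \left(-14522 - 19311\right) \left(k{\left(\left(g{\left(7 \right)} + 42\right) - 48,-84 \right)} + 22745\right) = 15066 - \left(-14522 - 19311\right) \left(\left(\left(\left(-2 + 7^{3}\right) + 42\right) - 48\right) + 22745\right) = 15066 - - 33833 \left(\left(\left(\left(-2 + 343\right) + 42\right) - 48\right) + 22745\right) = 15066 - - 33833 \left(\left(\left(341 + 42\right) - 48\right) + 22745\right) = 15066 - - 33833 \left(\left(383 - 48\right) + 22745\right) = 15066 - - 33833 \left(335 + 22745\right) = 15066 - \left(-33833\right) 23080 = 15066 - -780865640 = 15066 + 780865640 = 780880706$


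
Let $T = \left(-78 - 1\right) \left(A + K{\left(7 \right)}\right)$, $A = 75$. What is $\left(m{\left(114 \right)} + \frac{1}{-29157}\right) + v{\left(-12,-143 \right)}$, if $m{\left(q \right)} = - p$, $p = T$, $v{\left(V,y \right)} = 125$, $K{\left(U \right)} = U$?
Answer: $\frac{192523670}{29157} \approx 6603.0$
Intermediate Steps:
$T = -6478$ ($T = \left(-78 - 1\right) \left(75 + 7\right) = \left(-79\right) 82 = -6478$)
$p = -6478$
$m{\left(q \right)} = 6478$ ($m{\left(q \right)} = \left(-1\right) \left(-6478\right) = 6478$)
$\left(m{\left(114 \right)} + \frac{1}{-29157}\right) + v{\left(-12,-143 \right)} = \left(6478 + \frac{1}{-29157}\right) + 125 = \left(6478 - \frac{1}{29157}\right) + 125 = \frac{188879045}{29157} + 125 = \frac{192523670}{29157}$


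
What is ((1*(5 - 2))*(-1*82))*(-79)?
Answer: 19434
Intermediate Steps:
((1*(5 - 2))*(-1*82))*(-79) = ((1*3)*(-82))*(-79) = (3*(-82))*(-79) = -246*(-79) = 19434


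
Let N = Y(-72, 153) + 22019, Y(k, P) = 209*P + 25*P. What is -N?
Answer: -57821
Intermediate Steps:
Y(k, P) = 234*P
N = 57821 (N = 234*153 + 22019 = 35802 + 22019 = 57821)
-N = -1*57821 = -57821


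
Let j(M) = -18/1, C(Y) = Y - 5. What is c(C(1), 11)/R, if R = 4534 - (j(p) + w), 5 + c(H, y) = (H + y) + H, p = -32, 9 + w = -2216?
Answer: -2/6777 ≈ -0.00029512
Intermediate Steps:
C(Y) = -5 + Y
w = -2225 (w = -9 - 2216 = -2225)
j(M) = -18 (j(M) = -18*1 = -18)
c(H, y) = -5 + y + 2*H (c(H, y) = -5 + ((H + y) + H) = -5 + (y + 2*H) = -5 + y + 2*H)
R = 6777 (R = 4534 - (-18 - 2225) = 4534 - 1*(-2243) = 4534 + 2243 = 6777)
c(C(1), 11)/R = (-5 + 11 + 2*(-5 + 1))/6777 = (-5 + 11 + 2*(-4))*(1/6777) = (-5 + 11 - 8)*(1/6777) = -2*1/6777 = -2/6777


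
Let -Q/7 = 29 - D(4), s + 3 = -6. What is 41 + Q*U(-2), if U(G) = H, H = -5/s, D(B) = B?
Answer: -506/9 ≈ -56.222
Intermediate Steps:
s = -9 (s = -3 - 6 = -9)
H = 5/9 (H = -5/(-9) = -5*(-1/9) = 5/9 ≈ 0.55556)
U(G) = 5/9
Q = -175 (Q = -7*(29 - 1*4) = -7*(29 - 4) = -7*25 = -175)
41 + Q*U(-2) = 41 - 175*5/9 = 41 - 875/9 = -506/9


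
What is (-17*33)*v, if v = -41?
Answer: 23001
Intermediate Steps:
(-17*33)*v = -17*33*(-41) = -561*(-41) = 23001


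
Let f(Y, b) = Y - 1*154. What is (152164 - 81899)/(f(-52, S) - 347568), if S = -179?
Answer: -70265/347774 ≈ -0.20204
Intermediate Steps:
f(Y, b) = -154 + Y (f(Y, b) = Y - 154 = -154 + Y)
(152164 - 81899)/(f(-52, S) - 347568) = (152164 - 81899)/((-154 - 52) - 347568) = 70265/(-206 - 347568) = 70265/(-347774) = 70265*(-1/347774) = -70265/347774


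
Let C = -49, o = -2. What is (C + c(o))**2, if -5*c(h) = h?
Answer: 59049/25 ≈ 2362.0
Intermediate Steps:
c(h) = -h/5
(C + c(o))**2 = (-49 - 1/5*(-2))**2 = (-49 + 2/5)**2 = (-243/5)**2 = 59049/25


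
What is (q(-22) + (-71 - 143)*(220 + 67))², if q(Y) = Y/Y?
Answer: 3772047889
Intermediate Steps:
q(Y) = 1
(q(-22) + (-71 - 143)*(220 + 67))² = (1 + (-71 - 143)*(220 + 67))² = (1 - 214*287)² = (1 - 61418)² = (-61417)² = 3772047889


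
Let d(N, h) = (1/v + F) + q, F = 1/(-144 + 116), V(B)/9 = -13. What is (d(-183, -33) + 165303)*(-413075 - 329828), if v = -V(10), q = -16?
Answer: -57466743973867/468 ≈ -1.2279e+11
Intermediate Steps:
V(B) = -117 (V(B) = 9*(-13) = -117)
v = 117 (v = -1*(-117) = 117)
F = -1/28 (F = 1/(-28) = -1/28 ≈ -0.035714)
d(N, h) = -52505/3276 (d(N, h) = (1/117 - 1/28) - 16 = -89/3276 - 16 = -52505/3276)
(d(-183, -33) + 165303)*(-413075 - 329828) = (-52505/3276 + 165303)*(-413075 - 329828) = (541480123/3276)*(-742903) = -57466743973867/468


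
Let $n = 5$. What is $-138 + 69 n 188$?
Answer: $64722$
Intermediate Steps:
$-138 + 69 n 188 = -138 + 69 \cdot 5 \cdot 188 = -138 + 345 \cdot 188 = -138 + 64860 = 64722$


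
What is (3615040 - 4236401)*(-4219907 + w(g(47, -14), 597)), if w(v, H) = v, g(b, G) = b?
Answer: 2622056429460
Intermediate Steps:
(3615040 - 4236401)*(-4219907 + w(g(47, -14), 597)) = (3615040 - 4236401)*(-4219907 + 47) = -621361*(-4219860) = 2622056429460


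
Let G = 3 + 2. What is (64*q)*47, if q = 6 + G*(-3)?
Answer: -27072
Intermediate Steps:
G = 5
q = -9 (q = 6 + 5*(-3) = 6 - 15 = -9)
(64*q)*47 = (64*(-9))*47 = -576*47 = -27072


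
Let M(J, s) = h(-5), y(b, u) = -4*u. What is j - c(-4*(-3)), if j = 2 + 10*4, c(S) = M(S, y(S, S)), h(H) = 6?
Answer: 36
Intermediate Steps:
M(J, s) = 6
c(S) = 6
j = 42 (j = 2 + 40 = 42)
j - c(-4*(-3)) = 42 - 1*6 = 42 - 6 = 36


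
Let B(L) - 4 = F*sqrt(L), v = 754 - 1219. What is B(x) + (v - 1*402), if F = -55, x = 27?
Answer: -863 - 165*sqrt(3) ≈ -1148.8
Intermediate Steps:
v = -465
B(L) = 4 - 55*sqrt(L)
B(x) + (v - 1*402) = (4 - 165*sqrt(3)) + (-465 - 1*402) = (4 - 165*sqrt(3)) + (-465 - 402) = (4 - 165*sqrt(3)) - 867 = -863 - 165*sqrt(3)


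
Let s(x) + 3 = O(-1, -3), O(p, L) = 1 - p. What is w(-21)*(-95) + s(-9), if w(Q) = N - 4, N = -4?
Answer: 759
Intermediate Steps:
w(Q) = -8 (w(Q) = -4 - 4 = -8)
s(x) = -1 (s(x) = -3 + (1 - 1*(-1)) = -3 + (1 + 1) = -3 + 2 = -1)
w(-21)*(-95) + s(-9) = -8*(-95) - 1 = 760 - 1 = 759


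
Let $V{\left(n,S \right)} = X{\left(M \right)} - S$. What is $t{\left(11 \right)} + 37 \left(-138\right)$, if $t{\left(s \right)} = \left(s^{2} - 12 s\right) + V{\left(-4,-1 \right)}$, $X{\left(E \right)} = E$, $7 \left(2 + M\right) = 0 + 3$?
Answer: $- \frac{35823}{7} \approx -5117.6$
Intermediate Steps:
$M = - \frac{11}{7}$ ($M = -2 + \frac{0 + 3}{7} = -2 + \frac{1}{7} \cdot 3 = -2 + \frac{3}{7} = - \frac{11}{7} \approx -1.5714$)
$V{\left(n,S \right)} = - \frac{11}{7} - S$
$t{\left(s \right)} = - \frac{4}{7} + s^{2} - 12 s$ ($t{\left(s \right)} = \left(s^{2} - 12 s\right) - \frac{4}{7} = - \frac{4}{7} + s^{2} - 12 s$)
$t{\left(11 \right)} + 37 \left(-138\right) = \left(- \frac{4}{7} + 11^{2} - 132\right) + 37 \left(-138\right) = \left(- \frac{4}{7} + 121 - 132\right) - 5106 = - \frac{81}{7} - 5106 = - \frac{35823}{7}$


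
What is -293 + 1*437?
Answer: 144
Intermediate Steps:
-293 + 1*437 = -293 + 437 = 144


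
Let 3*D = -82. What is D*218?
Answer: -17876/3 ≈ -5958.7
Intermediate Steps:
D = -82/3 (D = (1/3)*(-82) = -82/3 ≈ -27.333)
D*218 = -82/3*218 = -17876/3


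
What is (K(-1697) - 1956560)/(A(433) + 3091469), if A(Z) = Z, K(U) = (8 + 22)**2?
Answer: -977830/1545951 ≈ -0.63251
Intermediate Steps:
K(U) = 900 (K(U) = 30**2 = 900)
(K(-1697) - 1956560)/(A(433) + 3091469) = (900 - 1956560)/(433 + 3091469) = -1955660/3091902 = -1955660*1/3091902 = -977830/1545951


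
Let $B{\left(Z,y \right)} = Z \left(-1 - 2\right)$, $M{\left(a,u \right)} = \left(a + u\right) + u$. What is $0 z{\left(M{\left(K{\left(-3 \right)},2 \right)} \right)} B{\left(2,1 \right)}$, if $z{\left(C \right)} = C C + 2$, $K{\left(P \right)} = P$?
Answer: $0$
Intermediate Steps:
$M{\left(a,u \right)} = a + 2 u$
$z{\left(C \right)} = 2 + C^{2}$ ($z{\left(C \right)} = C^{2} + 2 = 2 + C^{2}$)
$B{\left(Z,y \right)} = - 3 Z$ ($B{\left(Z,y \right)} = Z \left(-3\right) = - 3 Z$)
$0 z{\left(M{\left(K{\left(-3 \right)},2 \right)} \right)} B{\left(2,1 \right)} = 0 \left(2 + \left(-3 + 2 \cdot 2\right)^{2}\right) \left(\left(-3\right) 2\right) = 0 \left(2 + \left(-3 + 4\right)^{2}\right) \left(-6\right) = 0 \left(2 + 1^{2}\right) \left(-6\right) = 0 \left(2 + 1\right) \left(-6\right) = 0 \cdot 3 \left(-6\right) = 0 \left(-6\right) = 0$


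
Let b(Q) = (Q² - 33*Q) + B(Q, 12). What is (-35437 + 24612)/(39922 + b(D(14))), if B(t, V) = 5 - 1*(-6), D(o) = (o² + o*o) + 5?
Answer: -10825/184441 ≈ -0.058691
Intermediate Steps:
D(o) = 5 + 2*o² (D(o) = (o² + o²) + 5 = 2*o² + 5 = 5 + 2*o²)
B(t, V) = 11 (B(t, V) = 5 + 6 = 11)
b(Q) = 11 + Q² - 33*Q (b(Q) = (Q² - 33*Q) + 11 = 11 + Q² - 33*Q)
(-35437 + 24612)/(39922 + b(D(14))) = (-35437 + 24612)/(39922 + (11 + (5 + 2*14²)² - 33*(5 + 2*14²))) = -10825/(39922 + (11 + (5 + 2*196)² - 33*(5 + 2*196))) = -10825/(39922 + (11 + (5 + 392)² - 33*(5 + 392))) = -10825/(39922 + (11 + 397² - 33*397)) = -10825/(39922 + (11 + 157609 - 13101)) = -10825/(39922 + 144519) = -10825/184441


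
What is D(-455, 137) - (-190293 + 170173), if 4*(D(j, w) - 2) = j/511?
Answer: 5875559/292 ≈ 20122.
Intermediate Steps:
D(j, w) = 2 + j/2044 (D(j, w) = 2 + (j/511)/4 = 2 + j/2044)
D(-455, 137) - (-190293 + 170173) = (2 + (1/2044)*(-455)) - (-190293 + 170173) = (2 - 65/292) - 1*(-20120) = 519/292 + 20120 = 5875559/292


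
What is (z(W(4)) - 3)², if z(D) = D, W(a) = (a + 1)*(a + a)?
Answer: 1369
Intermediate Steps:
W(a) = 2*a*(1 + a) (W(a) = (1 + a)*(2*a) = 2*a*(1 + a))
(z(W(4)) - 3)² = (2*4*(1 + 4) - 3)² = (2*4*5 - 3)² = (40 - 3)² = 37² = 1369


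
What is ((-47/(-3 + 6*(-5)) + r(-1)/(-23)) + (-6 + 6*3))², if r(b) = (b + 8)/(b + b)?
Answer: 424730881/2304324 ≈ 184.32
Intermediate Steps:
r(b) = (8 + b)/(2*b) (r(b) = (8 + b)/((2*b)) = (8 + b)*(1/(2*b)) = (8 + b)/(2*b))
((-47/(-3 + 6*(-5)) + r(-1)/(-23)) + (-6 + 6*3))² = ((-47/(-3 + 6*(-5)) + ((½)*(8 - 1)/(-1))/(-23)) + (-6 + 6*3))² = ((-47/(-3 - 30) + ((½)*(-1)*7)*(-1/23)) + (-6 + 18))² = ((-47/(-33) - 7/2*(-1/23)) + 12)² = ((-47*(-1/33) + 7/46) + 12)² = ((47/33 + 7/46) + 12)² = (2393/1518 + 12)² = (20609/1518)² = 424730881/2304324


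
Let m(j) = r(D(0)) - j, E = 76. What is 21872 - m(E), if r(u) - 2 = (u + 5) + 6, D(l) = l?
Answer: 21935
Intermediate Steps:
r(u) = 13 + u (r(u) = 2 + ((u + 5) + 6) = 2 + ((5 + u) + 6) = 2 + (11 + u) = 13 + u)
m(j) = 13 - j (m(j) = (13 + 0) - j = 13 - j)
21872 - m(E) = 21872 - (13 - 1*76) = 21872 - (13 - 76) = 21872 - 1*(-63) = 21872 + 63 = 21935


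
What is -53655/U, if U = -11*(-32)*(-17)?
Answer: 53655/5984 ≈ 8.9664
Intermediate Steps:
U = -5984 (U = 352*(-17) = -5984)
-53655/U = -53655/(-5984) = -53655*(-1/5984) = 53655/5984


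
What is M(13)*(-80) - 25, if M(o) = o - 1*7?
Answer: -505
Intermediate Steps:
M(o) = -7 + o (M(o) = o - 7 = -7 + o)
M(13)*(-80) - 25 = (-7 + 13)*(-80) - 25 = 6*(-80) - 25 = -480 - 25 = -505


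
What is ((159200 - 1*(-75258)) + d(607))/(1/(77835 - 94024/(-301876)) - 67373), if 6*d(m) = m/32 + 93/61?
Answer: -16130495541644610979/4635133134122016768 ≈ -3.4800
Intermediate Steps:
d(m) = 31/122 + m/192 (d(m) = (m/32 + 93/61)/6 = (93/61 + m/32)/6 = 31/122 + m/192)
((159200 - 1*(-75258)) + d(607))/(1/(77835 - 94024/(-301876)) - 67373) = ((159200 - 1*(-75258)) + (31/122 + (1/192)*607))/(1/(77835 - 94024/(-301876)) - 67373) = ((159200 + 75258) + (31/122 + 607/192))/(1/(77835 - 94024*(-1/301876)) - 67373) = (234458 + 40003/11712)/(1/(77835 + 23506/75469) - 67373) = 2746012099/(11712*(1/(5874153121/75469) - 67373)) = 2746012099/(11712*(75469/5874153121 - 67373)) = 2746012099/(11712*(-395759318145664/5874153121)) = (2746012099/11712)*(-5874153121/395759318145664) = -16130495541644610979/4635133134122016768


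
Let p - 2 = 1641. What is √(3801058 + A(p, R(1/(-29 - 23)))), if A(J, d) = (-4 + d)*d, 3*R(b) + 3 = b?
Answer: √92502670105/156 ≈ 1949.6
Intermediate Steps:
p = 1643 (p = 2 + 1641 = 1643)
R(b) = -1 + b/3
A(J, d) = d*(-4 + d)
√(3801058 + A(p, R(1/(-29 - 23)))) = √(3801058 + (-1 + 1/(3*(-29 - 23)))*(-4 + (-1 + 1/(3*(-29 - 23))))) = √(3801058 + (-1 + (⅓)/(-52))*(-4 + (-1 + (⅓)/(-52)))) = √(3801058 + (-1 + (⅓)*(-1/52))*(-4 + (-1 + (⅓)*(-1/52)))) = √(3801058 + (-1 - 1/156)*(-4 + (-1 - 1/156))) = √(3801058 - 157*(-4 - 157/156)/156) = √(3801058 - 157/156*(-781/156)) = √(3801058 + 122617/24336) = √(92502670105/24336) = √92502670105/156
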